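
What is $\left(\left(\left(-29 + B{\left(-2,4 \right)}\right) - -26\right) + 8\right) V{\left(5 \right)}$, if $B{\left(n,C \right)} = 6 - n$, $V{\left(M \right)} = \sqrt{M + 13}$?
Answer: $39 \sqrt{2} \approx 55.154$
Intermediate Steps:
$V{\left(M \right)} = \sqrt{13 + M}$
$\left(\left(\left(-29 + B{\left(-2,4 \right)}\right) - -26\right) + 8\right) V{\left(5 \right)} = \left(\left(\left(-29 + \left(6 - -2\right)\right) - -26\right) + 8\right) \sqrt{13 + 5} = \left(\left(\left(-29 + \left(6 + 2\right)\right) + 26\right) + 8\right) \sqrt{18} = \left(\left(\left(-29 + 8\right) + 26\right) + 8\right) 3 \sqrt{2} = \left(\left(-21 + 26\right) + 8\right) 3 \sqrt{2} = \left(5 + 8\right) 3 \sqrt{2} = 13 \cdot 3 \sqrt{2} = 39 \sqrt{2}$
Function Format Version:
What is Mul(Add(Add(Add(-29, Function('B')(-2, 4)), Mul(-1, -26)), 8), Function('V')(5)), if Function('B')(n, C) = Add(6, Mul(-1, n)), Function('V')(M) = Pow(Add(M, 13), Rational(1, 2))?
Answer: Mul(39, Pow(2, Rational(1, 2))) ≈ 55.154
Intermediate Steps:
Function('V')(M) = Pow(Add(13, M), Rational(1, 2))
Mul(Add(Add(Add(-29, Function('B')(-2, 4)), Mul(-1, -26)), 8), Function('V')(5)) = Mul(Add(Add(Add(-29, Add(6, Mul(-1, -2))), Mul(-1, -26)), 8), Pow(Add(13, 5), Rational(1, 2))) = Mul(Add(Add(Add(-29, Add(6, 2)), 26), 8), Pow(18, Rational(1, 2))) = Mul(Add(Add(Add(-29, 8), 26), 8), Mul(3, Pow(2, Rational(1, 2)))) = Mul(Add(Add(-21, 26), 8), Mul(3, Pow(2, Rational(1, 2)))) = Mul(Add(5, 8), Mul(3, Pow(2, Rational(1, 2)))) = Mul(13, Mul(3, Pow(2, Rational(1, 2)))) = Mul(39, Pow(2, Rational(1, 2)))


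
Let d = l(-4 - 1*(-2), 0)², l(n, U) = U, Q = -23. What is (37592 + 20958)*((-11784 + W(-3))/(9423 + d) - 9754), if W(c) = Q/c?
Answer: -16146401125250/28269 ≈ -5.7117e+8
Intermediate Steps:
W(c) = -23/c
d = 0 (d = 0² = 0)
(37592 + 20958)*((-11784 + W(-3))/(9423 + d) - 9754) = (37592 + 20958)*((-11784 - 23/(-3))/(9423 + 0) - 9754) = 58550*((-11784 - 23*(-⅓))/9423 - 9754) = 58550*((-11784 + 23/3)*(1/9423) - 9754) = 58550*(-35329/3*1/9423 - 9754) = 58550*(-35329/28269 - 9754) = 58550*(-275771155/28269) = -16146401125250/28269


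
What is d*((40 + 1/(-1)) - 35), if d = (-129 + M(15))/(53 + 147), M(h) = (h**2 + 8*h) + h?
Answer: 231/50 ≈ 4.6200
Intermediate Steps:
M(h) = h**2 + 9*h
d = 231/200 (d = (-129 + 15*(9 + 15))/(53 + 147) = (-129 + 15*24)/200 = (-129 + 360)*(1/200) = 231*(1/200) = 231/200 ≈ 1.1550)
d*((40 + 1/(-1)) - 35) = 231*((40 + 1/(-1)) - 35)/200 = 231*((40 - 1) - 35)/200 = 231*(39 - 35)/200 = (231/200)*4 = 231/50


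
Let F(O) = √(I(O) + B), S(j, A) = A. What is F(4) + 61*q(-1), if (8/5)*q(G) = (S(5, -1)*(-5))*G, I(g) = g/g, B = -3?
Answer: -1525/8 + I*√2 ≈ -190.63 + 1.4142*I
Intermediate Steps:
I(g) = 1
F(O) = I*√2 (F(O) = √(1 - 3) = √(-2) = I*√2)
q(G) = 25*G/8 (q(G) = 5*((-1*(-5))*G)/8 = 5*(5*G)/8 = 25*G/8)
F(4) + 61*q(-1) = I*√2 + 61*((25/8)*(-1)) = I*√2 + 61*(-25/8) = I*√2 - 1525/8 = -1525/8 + I*√2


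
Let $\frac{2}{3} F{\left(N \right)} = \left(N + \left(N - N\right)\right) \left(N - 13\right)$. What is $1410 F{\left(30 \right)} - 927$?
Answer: $1077723$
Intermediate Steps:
$F{\left(N \right)} = \frac{3 N \left(-13 + N\right)}{2}$ ($F{\left(N \right)} = \frac{3 \left(N + \left(N - N\right)\right) \left(N - 13\right)}{2} = \frac{3 \left(N + 0\right) \left(-13 + N\right)}{2} = \frac{3 N \left(-13 + N\right)}{2}$)
$1410 F{\left(30 \right)} - 927 = 1410 \cdot \frac{3}{2} \cdot 30 \left(-13 + 30\right) - 927 = 1410 \cdot \frac{3}{2} \cdot 30 \cdot 17 - 927 = 1410 \cdot 765 - 927 = 1078650 - 927 = 1077723$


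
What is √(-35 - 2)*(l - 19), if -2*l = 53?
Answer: -91*I*√37/2 ≈ -276.77*I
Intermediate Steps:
l = -53/2 (l = -½*53 = -53/2 ≈ -26.500)
√(-35 - 2)*(l - 19) = √(-35 - 2)*(-53/2 - 19) = √(-37)*(-91/2) = (I*√37)*(-91/2) = -91*I*√37/2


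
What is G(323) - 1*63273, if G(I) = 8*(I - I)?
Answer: -63273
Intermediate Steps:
G(I) = 0 (G(I) = 8*0 = 0)
G(323) - 1*63273 = 0 - 1*63273 = 0 - 63273 = -63273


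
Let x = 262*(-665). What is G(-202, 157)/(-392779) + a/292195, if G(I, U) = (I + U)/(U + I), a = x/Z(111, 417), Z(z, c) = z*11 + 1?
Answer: -146363718/298396955753 ≈ -0.00049050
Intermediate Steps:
x = -174230
Z(z, c) = 1 + 11*z (Z(z, c) = 11*z + 1 = 1 + 11*z)
a = -87115/611 (a = -174230/(1 + 11*111) = -174230/(1 + 1221) = -174230/1222 = -174230*1/1222 = -87115/611 ≈ -142.58)
G(I, U) = 1 (G(I, U) = (I + U)/(I + U) = 1)
G(-202, 157)/(-392779) + a/292195 = 1/(-392779) - 87115/611/292195 = 1*(-1/392779) - 87115/611*1/292195 = -1/392779 - 17423/35706229 = -146363718/298396955753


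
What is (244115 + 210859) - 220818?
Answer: 234156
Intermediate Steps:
(244115 + 210859) - 220818 = 454974 - 220818 = 234156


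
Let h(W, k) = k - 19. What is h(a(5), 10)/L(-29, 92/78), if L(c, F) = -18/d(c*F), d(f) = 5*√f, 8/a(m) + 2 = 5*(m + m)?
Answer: 5*I*√52026/78 ≈ 14.621*I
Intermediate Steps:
a(m) = 8/(-2 + 10*m) (a(m) = 8/(-2 + 5*(m + m)) = 8/(-2 + 5*(2*m)) = 8/(-2 + 10*m))
h(W, k) = -19 + k
L(c, F) = -18/(5*√(F*c)) (L(c, F) = -18*1/(5*√(F*c)) = -18/(5*√(F*c)))
h(a(5), 10)/L(-29, 92/78) = (-19 + 10)/((-18*(-I*√52026/1334)/5)) = -9*(-5*I*√52026/702) = -(-5)*I*√52026/78 = 5*I*√52026/78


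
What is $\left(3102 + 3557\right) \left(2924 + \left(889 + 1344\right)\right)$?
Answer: $34340463$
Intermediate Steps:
$\left(3102 + 3557\right) \left(2924 + \left(889 + 1344\right)\right) = 6659 \left(2924 + 2233\right) = 6659 \cdot 5157 = 34340463$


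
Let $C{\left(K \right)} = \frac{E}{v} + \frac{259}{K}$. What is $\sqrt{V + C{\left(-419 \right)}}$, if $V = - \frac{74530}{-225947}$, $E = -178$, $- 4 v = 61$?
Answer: $\frac{\sqrt{379655761595814709909}}{5774979373} \approx 3.374$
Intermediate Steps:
$v = - \frac{61}{4}$ ($v = \left(- \frac{1}{4}\right) 61 = - \frac{61}{4} \approx -15.25$)
$C{\left(K \right)} = \frac{712}{61} + \frac{259}{K}$ ($C{\left(K \right)} = - \frac{178}{- \frac{61}{4}} + \frac{259}{K} = \left(-178\right) \left(- \frac{4}{61}\right) + \frac{259}{K} = \frac{712}{61} + \frac{259}{K}$)
$V = \frac{74530}{225947}$ ($V = \left(-74530\right) \left(- \frac{1}{225947}\right) = \frac{74530}{225947} \approx 0.32986$)
$\sqrt{V + C{\left(-419 \right)}} = \sqrt{\frac{74530}{225947} + \left(\frac{712}{61} + \frac{259}{-419}\right)} = \sqrt{\frac{74530}{225947} + \left(\frac{712}{61} + 259 \left(- \frac{1}{419}\right)\right)} = \sqrt{\frac{74530}{225947} + \left(\frac{712}{61} - \frac{259}{419}\right)} = \sqrt{\frac{74530}{225947} + \frac{282529}{25559}} = \sqrt{\frac{65741492233}{5774979373}} = \frac{\sqrt{379655761595814709909}}{5774979373}$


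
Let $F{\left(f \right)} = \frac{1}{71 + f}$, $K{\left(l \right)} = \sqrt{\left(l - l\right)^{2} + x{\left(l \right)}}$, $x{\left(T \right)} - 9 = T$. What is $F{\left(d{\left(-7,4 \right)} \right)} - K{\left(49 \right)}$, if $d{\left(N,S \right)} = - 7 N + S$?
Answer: $\frac{1}{124} - \sqrt{58} \approx -7.6077$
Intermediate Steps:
$d{\left(N,S \right)} = S - 7 N$
$x{\left(T \right)} = 9 + T$
$K{\left(l \right)} = \sqrt{9 + l}$ ($K{\left(l \right)} = \sqrt{\left(l - l\right)^{2} + \left(9 + l\right)} = \sqrt{0^{2} + \left(9 + l\right)} = \sqrt{0 + \left(9 + l\right)} = \sqrt{9 + l}$)
$F{\left(d{\left(-7,4 \right)} \right)} - K{\left(49 \right)} = \frac{1}{71 + \left(4 - -49\right)} - \sqrt{9 + 49} = \frac{1}{71 + \left(4 + 49\right)} - \sqrt{58} = \frac{1}{71 + 53} - \sqrt{58} = \frac{1}{124} - \sqrt{58}$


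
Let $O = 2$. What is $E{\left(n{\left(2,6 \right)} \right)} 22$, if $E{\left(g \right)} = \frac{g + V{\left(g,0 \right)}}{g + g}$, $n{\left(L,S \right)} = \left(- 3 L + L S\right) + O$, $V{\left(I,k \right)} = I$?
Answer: $22$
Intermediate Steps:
$n{\left(L,S \right)} = 2 - 3 L + L S$ ($n{\left(L,S \right)} = \left(- 3 L + L S\right) + 2 = 2 - 3 L + L S$)
$E{\left(g \right)} = 1$ ($E{\left(g \right)} = \frac{g + g}{g + g} = \frac{2 g}{2 g} = 2 g \frac{1}{2 g} = 1$)
$E{\left(n{\left(2,6 \right)} \right)} 22 = 1 \cdot 22 = 22$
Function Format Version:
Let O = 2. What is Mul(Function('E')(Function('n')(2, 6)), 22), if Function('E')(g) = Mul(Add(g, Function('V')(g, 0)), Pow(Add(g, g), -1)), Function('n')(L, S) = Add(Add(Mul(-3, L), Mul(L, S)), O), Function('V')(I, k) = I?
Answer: 22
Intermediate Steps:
Function('n')(L, S) = Add(2, Mul(-3, L), Mul(L, S)) (Function('n')(L, S) = Add(Add(Mul(-3, L), Mul(L, S)), 2) = Add(2, Mul(-3, L), Mul(L, S)))
Function('E')(g) = 1 (Function('E')(g) = Mul(Add(g, g), Pow(Add(g, g), -1)) = Mul(Mul(2, g), Pow(Mul(2, g), -1)) = Mul(Mul(2, g), Mul(Rational(1, 2), Pow(g, -1))) = 1)
Mul(Function('E')(Function('n')(2, 6)), 22) = Mul(1, 22) = 22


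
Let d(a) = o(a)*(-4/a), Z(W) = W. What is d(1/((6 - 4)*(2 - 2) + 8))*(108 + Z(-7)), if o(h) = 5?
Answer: -16160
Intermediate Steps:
d(a) = -20/a (d(a) = 5*(-4/a) = -20/a)
d(1/((6 - 4)*(2 - 2) + 8))*(108 + Z(-7)) = (-(160 + 20*(2 - 2)*(6 - 4)))*(108 - 7) = -20/(1/(2*0 + 8))*101 = -20/(1/(0 + 8))*101 = -20/(1/8)*101 = -20/⅛*101 = -20*8*101 = -160*101 = -16160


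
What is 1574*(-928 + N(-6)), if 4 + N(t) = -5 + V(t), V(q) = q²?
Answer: -1418174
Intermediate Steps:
N(t) = -9 + t² (N(t) = -4 + (-5 + t²) = -9 + t²)
1574*(-928 + N(-6)) = 1574*(-928 + (-9 + (-6)²)) = 1574*(-928 + (-9 + 36)) = 1574*(-928 + 27) = 1574*(-901) = -1418174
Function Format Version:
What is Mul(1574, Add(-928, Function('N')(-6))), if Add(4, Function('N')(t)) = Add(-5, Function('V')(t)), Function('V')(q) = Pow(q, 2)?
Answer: -1418174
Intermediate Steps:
Function('N')(t) = Add(-9, Pow(t, 2)) (Function('N')(t) = Add(-4, Add(-5, Pow(t, 2))) = Add(-9, Pow(t, 2)))
Mul(1574, Add(-928, Function('N')(-6))) = Mul(1574, Add(-928, Add(-9, Pow(-6, 2)))) = Mul(1574, Add(-928, Add(-9, 36))) = Mul(1574, Add(-928, 27)) = Mul(1574, -901) = -1418174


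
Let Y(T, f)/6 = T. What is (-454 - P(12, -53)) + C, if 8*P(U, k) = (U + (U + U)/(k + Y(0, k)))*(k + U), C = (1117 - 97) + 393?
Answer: 107927/106 ≈ 1018.2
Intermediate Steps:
C = 1413 (C = 1020 + 393 = 1413)
Y(T, f) = 6*T
P(U, k) = (U + k)*(U + 2*U/k)/8 (P(U, k) = ((U + (U + U)/(k + 6*0))*(k + U))/8 = ((U + (2*U)/(k + 0))*(U + k))/8 = ((U + (2*U)/k)*(U + k))/8 = ((U + 2*U/k)*(U + k))/8 = ((U + k)*(U + 2*U/k))/8 = (U + k)*(U + 2*U/k)/8)
(-454 - P(12, -53)) + C = (-454 - 12*((-53)² + 2*12 + 2*(-53) + 12*(-53))/(8*(-53))) + 1413 = (-454 - 12*(-1)*(2809 + 24 - 106 - 636)/(8*53)) + 1413 = (-454 - 12*(-1)*2091/(8*53)) + 1413 = (-454 - 1*(-6273/106)) + 1413 = (-454 + 6273/106) + 1413 = -41851/106 + 1413 = 107927/106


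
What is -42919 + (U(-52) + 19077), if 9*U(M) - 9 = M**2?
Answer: -211865/9 ≈ -23541.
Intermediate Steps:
U(M) = 1 + M**2/9
-42919 + (U(-52) + 19077) = -42919 + ((1 + (1/9)*(-52)**2) + 19077) = -42919 + ((1 + (1/9)*2704) + 19077) = -42919 + ((1 + 2704/9) + 19077) = -42919 + (2713/9 + 19077) = -42919 + 174406/9 = -211865/9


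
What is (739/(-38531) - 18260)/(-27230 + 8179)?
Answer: 703576799/734054081 ≈ 0.95848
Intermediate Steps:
(739/(-38531) - 18260)/(-27230 + 8179) = (739*(-1/38531) - 18260)/(-19051) = (-739/38531 - 18260)*(-1/19051) = -703576799/38531*(-1/19051) = 703576799/734054081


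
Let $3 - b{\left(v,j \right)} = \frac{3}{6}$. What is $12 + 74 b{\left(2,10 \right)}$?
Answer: $197$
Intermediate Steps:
$b{\left(v,j \right)} = \frac{5}{2}$ ($b{\left(v,j \right)} = 3 - \frac{3}{6} = 3 - 3 \cdot \frac{1}{6} = 3 - \frac{1}{2} = \frac{5}{2}$)
$12 + 74 b{\left(2,10 \right)} = 12 + 74 \cdot \frac{5}{2} = 12 + 185 = 197$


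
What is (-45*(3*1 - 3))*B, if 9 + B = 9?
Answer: 0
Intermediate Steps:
B = 0 (B = -9 + 9 = 0)
(-45*(3*1 - 3))*B = -45*(3*1 - 3)*0 = -45*(3 - 3)*0 = -45*0*0 = 0*0 = 0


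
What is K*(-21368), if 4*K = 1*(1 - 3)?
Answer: 10684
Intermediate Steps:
K = -½ (K = (1*(1 - 3))/4 = (1*(-2))/4 = (¼)*(-2) = -½ ≈ -0.50000)
K*(-21368) = -½*(-21368) = 10684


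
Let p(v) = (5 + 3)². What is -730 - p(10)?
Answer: -794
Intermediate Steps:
p(v) = 64 (p(v) = 8² = 64)
-730 - p(10) = -730 - 1*64 = -730 - 64 = -794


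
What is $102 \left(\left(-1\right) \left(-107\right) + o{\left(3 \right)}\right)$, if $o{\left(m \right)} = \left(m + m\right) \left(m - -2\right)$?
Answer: $13974$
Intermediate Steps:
$o{\left(m \right)} = 2 m \left(2 + m\right)$ ($o{\left(m \right)} = 2 m \left(m + 2\right) = 2 m \left(2 + m\right)$)
$102 \left(\left(-1\right) \left(-107\right) + o{\left(3 \right)}\right) = 102 \left(\left(-1\right) \left(-107\right) + 2 \cdot 3 \left(2 + 3\right)\right) = 102 \left(107 + 2 \cdot 3 \cdot 5\right) = 102 \left(107 + 30\right) = 102 \cdot 137 = 13974$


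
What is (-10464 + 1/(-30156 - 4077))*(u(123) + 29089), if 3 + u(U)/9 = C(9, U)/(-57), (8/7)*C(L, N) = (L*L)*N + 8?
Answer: -1507376808569729/5203416 ≈ -2.8969e+8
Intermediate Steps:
C(L, N) = 7 + 7*N*L²/8 (C(L, N) = 7*((L*L)*N + 8)/8 = 7*(L²*N + 8)/8 = 7*(N*L² + 8)/8 = 7*(8 + N*L²)/8 = 7 + 7*N*L²/8)
u(U) = -534/19 - 1701*U/152 (u(U) = -27 + 9*((7 + (7/8)*U*9²)/(-57)) = -27 + 9*((7 + (7/8)*U*81)*(-1/57)) = -27 + 9*((7 + 567*U/8)*(-1/57)) = -27 + 9*(-7/57 - 189*U/152) = -27 + (-21/19 - 1701*U/152) = -534/19 - 1701*U/152)
(-10464 + 1/(-30156 - 4077))*(u(123) + 29089) = (-10464 + 1/(-30156 - 4077))*((-534/19 - 1701/152*123) + 29089) = (-10464 + 1/(-34233))*((-534/19 - 209223/152) + 29089) = (-10464 - 1/34233)*(-213495/152 + 29089) = -358214113/34233*4208033/152 = -1507376808569729/5203416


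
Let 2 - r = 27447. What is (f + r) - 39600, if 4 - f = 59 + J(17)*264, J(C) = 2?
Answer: -67628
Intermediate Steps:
r = -27445 (r = 2 - 1*27447 = 2 - 27447 = -27445)
f = -583 (f = 4 - (59 + 2*264) = 4 - (59 + 528) = 4 - 1*587 = 4 - 587 = -583)
(f + r) - 39600 = (-583 - 27445) - 39600 = -28028 - 39600 = -67628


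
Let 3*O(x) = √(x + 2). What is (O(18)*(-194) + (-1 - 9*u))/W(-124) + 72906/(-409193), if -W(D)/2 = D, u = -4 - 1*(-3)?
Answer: -1850893/12684983 - 97*√5/186 ≈ -1.3120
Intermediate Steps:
u = -1 (u = -4 + 3 = -1)
W(D) = -2*D
O(x) = √(2 + x)/3 (O(x) = √(x + 2)/3 = √(2 + x)/3)
(O(18)*(-194) + (-1 - 9*u))/W(-124) + 72906/(-409193) = ((√(2 + 18)/3)*(-194) + (-1 - 9*(-1)))/((-2*(-124))) + 72906/(-409193) = ((√20/3)*(-194) + (-1 + 9))/248 + 72906*(-1/409193) = (((2*√5)/3)*(-194) + 8)*(1/248) - 72906/409193 = ((2*√5/3)*(-194) + 8)*(1/248) - 72906/409193 = (-388*√5/3 + 8)*(1/248) - 72906/409193 = (8 - 388*√5/3)*(1/248) - 72906/409193 = (1/31 - 97*√5/186) - 72906/409193 = -1850893/12684983 - 97*√5/186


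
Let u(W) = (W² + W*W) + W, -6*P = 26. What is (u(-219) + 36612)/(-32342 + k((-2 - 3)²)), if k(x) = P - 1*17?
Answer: -79389/19418 ≈ -4.0884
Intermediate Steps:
P = -13/3 (P = -⅙*26 = -13/3 ≈ -4.3333)
k(x) = -64/3 (k(x) = -13/3 - 1*17 = -13/3 - 17 = -64/3)
u(W) = W + 2*W² (u(W) = (W² + W²) + W = 2*W² + W = W + 2*W²)
(u(-219) + 36612)/(-32342 + k((-2 - 3)²)) = (-219*(1 + 2*(-219)) + 36612)/(-32342 - 64/3) = (-219*(1 - 438) + 36612)/(-97090/3) = (-219*(-437) + 36612)*(-3/97090) = (95703 + 36612)*(-3/97090) = 132315*(-3/97090) = -79389/19418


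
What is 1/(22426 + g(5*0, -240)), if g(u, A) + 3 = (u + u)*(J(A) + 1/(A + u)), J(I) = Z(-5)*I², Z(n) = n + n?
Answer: 1/22423 ≈ 4.4597e-5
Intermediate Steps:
Z(n) = 2*n
J(I) = -10*I² (J(I) = (2*(-5))*I² = -10*I²)
g(u, A) = -3 + 2*u*(1/(A + u) - 10*A²) (g(u, A) = -3 + (u + u)*(-10*A² + 1/(A + u)) = -3 + (2*u)*(1/(A + u) - 10*A²) = -3 + 2*u*(1/(A + u) - 10*A²))
1/(22426 + g(5*0, -240)) = 1/(22426 + (-5*0 - 3*(-240) - 20*5*0*(-240)³ - 20*(-240)²*(5*0)²)/(-240 + 5*0)) = 1/(22426 + (-1*0 + 720 - 20*0*(-13824000) - 20*57600*0²)/(-240 + 0)) = 1/(22426 + (0 + 720 + 0 - 20*57600*0)/(-240)) = 1/(22426 - (0 + 720 + 0 + 0)/240) = 1/(22426 - 1/240*720) = 1/(22426 - 3) = 1/22423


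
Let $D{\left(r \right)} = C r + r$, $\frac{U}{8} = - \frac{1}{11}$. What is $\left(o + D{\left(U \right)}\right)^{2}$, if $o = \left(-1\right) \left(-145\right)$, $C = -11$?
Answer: $\frac{2805625}{121} \approx 23187.0$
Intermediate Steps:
$U = - \frac{8}{11}$ ($U = 8 \left(- \frac{1}{11}\right) = - \frac{8}{11} \approx -0.72727$)
$D{\left(r \right)} = - 10 r$ ($D{\left(r \right)} = - 11 r + r = - 10 r$)
$o = 145$
$\left(o + D{\left(U \right)}\right)^{2} = \left(145 - - \frac{80}{11}\right)^{2} = \left(145 + \frac{80}{11}\right)^{2} = \left(\frac{1675}{11}\right)^{2} = \frac{2805625}{121}$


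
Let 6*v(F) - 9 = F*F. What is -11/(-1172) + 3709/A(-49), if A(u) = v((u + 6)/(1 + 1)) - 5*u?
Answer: 104412167/9100580 ≈ 11.473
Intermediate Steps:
v(F) = 3/2 + F²/6 (v(F) = 3/2 + (F*F)/6 = 3/2 + F²/6)
A(u) = 3/2 - 5*u + (3 + u/2)²/6 (A(u) = (3/2 + ((u + 6)/(1 + 1))²/6) - 5*u = (3/2 + ((6 + u)/2)²/6) - 5*u = (3/2 + ((6 + u)*(½))²/6) - 5*u = (3/2 + (3 + u/2)²/6) - 5*u = 3/2 - 5*u + (3 + u/2)²/6)
-11/(-1172) + 3709/A(-49) = -11/(-1172) + 3709/(3 - 9/2*(-49) + (1/24)*(-49)²) = -11*(-1/1172) + 3709/(3 + 441/2 + (1/24)*2401) = 11/1172 + 3709/(3 + 441/2 + 2401/24) = 11/1172 + 3709/(7765/24) = 11/1172 + 3709*(24/7765) = 11/1172 + 89016/7765 = 104412167/9100580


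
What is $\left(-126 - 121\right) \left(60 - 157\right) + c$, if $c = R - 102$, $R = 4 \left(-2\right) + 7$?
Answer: $23856$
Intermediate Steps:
$R = -1$ ($R = -8 + 7 = -1$)
$c = -103$ ($c = -1 - 102 = -103$)
$\left(-126 - 121\right) \left(60 - 157\right) + c = \left(-126 - 121\right) \left(60 - 157\right) - 103 = \left(-247\right) \left(-97\right) - 103 = 23959 - 103 = 23856$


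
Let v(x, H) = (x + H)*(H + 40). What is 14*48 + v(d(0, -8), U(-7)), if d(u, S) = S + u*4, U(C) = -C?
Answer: 625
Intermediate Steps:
d(u, S) = S + 4*u
v(x, H) = (40 + H)*(H + x) (v(x, H) = (H + x)*(40 + H) = (40 + H)*(H + x))
14*48 + v(d(0, -8), U(-7)) = 14*48 + ((-1*(-7))**2 + 40*(-1*(-7)) + 40*(-8 + 4*0) + (-1*(-7))*(-8 + 4*0)) = 672 + (7**2 + 40*7 + 40*(-8 + 0) + 7*(-8 + 0)) = 672 + (49 + 280 + 40*(-8) + 7*(-8)) = 672 + (49 + 280 - 320 - 56) = 672 - 47 = 625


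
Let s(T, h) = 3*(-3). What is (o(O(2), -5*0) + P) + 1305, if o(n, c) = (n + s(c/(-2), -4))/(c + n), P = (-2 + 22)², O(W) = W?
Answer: 3403/2 ≈ 1701.5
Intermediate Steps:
s(T, h) = -9
P = 400 (P = 20² = 400)
o(n, c) = (-9 + n)/(c + n) (o(n, c) = (n - 9)/(c + n) = (-9 + n)/(c + n))
(o(O(2), -5*0) + P) + 1305 = ((-9 + 2)/(-5*0 + 2) + 400) + 1305 = (-7/(0 + 2) + 400) + 1305 = (-7/2 + 400) + 1305 = 793/2 + 1305 = 3403/2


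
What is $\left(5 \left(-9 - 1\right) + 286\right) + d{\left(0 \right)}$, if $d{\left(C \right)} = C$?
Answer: $236$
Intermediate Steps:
$\left(5 \left(-9 - 1\right) + 286\right) + d{\left(0 \right)} = \left(5 \left(-9 - 1\right) + 286\right) + 0 = \left(5 \left(-10\right) + 286\right) + 0 = \left(-50 + 286\right) + 0 = 236 + 0 = 236$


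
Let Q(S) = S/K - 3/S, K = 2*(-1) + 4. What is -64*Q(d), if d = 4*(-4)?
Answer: 500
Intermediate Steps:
K = 2 (K = -2 + 4 = 2)
d = -16
Q(S) = S/2 - 3/S
-64*Q(d) = -64*((½)*(-16) - 3/(-16)) = -64*(-8 - 3*(-1/16)) = -64*(-8 + 3/16) = -64*(-125/16) = 500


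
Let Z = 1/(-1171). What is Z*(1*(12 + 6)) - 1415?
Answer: -1656983/1171 ≈ -1415.0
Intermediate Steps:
Z = -1/1171 ≈ -0.00085397
Z*(1*(12 + 6)) - 1415 = -(12 + 6)/1171 - 1415 = -18/1171 - 1415 = -1656983/1171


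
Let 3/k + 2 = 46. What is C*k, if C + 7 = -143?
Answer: -225/22 ≈ -10.227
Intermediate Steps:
C = -150 (C = -7 - 143 = -150)
k = 3/44 (k = 3/(-2 + 46) = 3/44 ≈ 0.068182)
C*k = -150*3/44 = -225/22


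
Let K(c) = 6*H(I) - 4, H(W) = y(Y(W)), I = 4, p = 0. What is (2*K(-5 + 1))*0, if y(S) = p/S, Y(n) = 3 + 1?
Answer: 0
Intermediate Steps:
Y(n) = 4
y(S) = 0 (y(S) = 0/S = 0)
H(W) = 0
K(c) = -4 (K(c) = 6*0 - 4 = 0 - 4 = -4)
(2*K(-5 + 1))*0 = (2*(-4))*0 = -8*0 = 0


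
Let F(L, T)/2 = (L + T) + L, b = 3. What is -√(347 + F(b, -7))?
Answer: -√345 ≈ -18.574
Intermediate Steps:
F(L, T) = 2*T + 4*L (F(L, T) = 2*((L + T) + L) = 2*(T + 2*L) = 2*T + 4*L)
-√(347 + F(b, -7)) = -√(347 + (2*(-7) + 4*3)) = -√(347 + (-14 + 12)) = -√(347 - 2) = -√345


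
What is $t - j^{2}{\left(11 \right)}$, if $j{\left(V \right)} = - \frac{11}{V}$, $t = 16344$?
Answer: $16343$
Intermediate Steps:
$t - j^{2}{\left(11 \right)} = 16344 - \left(- \frac{11}{11}\right)^{2} = 16344 - \left(\left(-11\right) \frac{1}{11}\right)^{2} = 16344 - \left(-1\right)^{2} = 16344 - 1 = 16343$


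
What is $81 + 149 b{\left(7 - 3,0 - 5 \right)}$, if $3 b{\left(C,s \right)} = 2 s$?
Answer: $- \frac{1247}{3} \approx -415.67$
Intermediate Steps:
$b{\left(C,s \right)} = \frac{2 s}{3}$
$81 + 149 b{\left(7 - 3,0 - 5 \right)} = 81 + 149 \frac{2 \left(0 - 5\right)}{3} = 81 + 149 \cdot \frac{2}{3} \left(-5\right) = 81 + 149 \left(- \frac{10}{3}\right) = 81 - \frac{1490}{3} = - \frac{1247}{3}$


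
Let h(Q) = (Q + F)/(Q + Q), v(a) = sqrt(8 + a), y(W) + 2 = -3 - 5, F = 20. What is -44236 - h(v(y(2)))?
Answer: -88473/2 + 5*I*sqrt(2) ≈ -44237.0 + 7.0711*I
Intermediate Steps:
y(W) = -10 (y(W) = -2 + (-3 - 5) = -2 - 8 = -10)
h(Q) = (20 + Q)/(2*Q) (h(Q) = (Q + 20)/(Q + Q) = (20 + Q)/((2*Q)) = (20 + Q)*(1/(2*Q)) = (20 + Q)/(2*Q))
-44236 - h(v(y(2))) = -44236 - (20 + sqrt(8 - 10))/(2*(sqrt(8 - 10))) = -44236 - (20 + sqrt(-2))/(2*(sqrt(-2))) = -44236 - (20 + I*sqrt(2))/(2*(I*sqrt(2))) = -44236 - (-I*sqrt(2)/2)*(20 + I*sqrt(2))/2 = -44236 - (-1)*I*sqrt(2)*(20 + I*sqrt(2))/4 = -44236 + I*sqrt(2)*(20 + I*sqrt(2))/4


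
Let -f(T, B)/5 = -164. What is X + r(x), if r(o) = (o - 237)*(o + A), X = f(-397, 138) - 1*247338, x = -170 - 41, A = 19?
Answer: -160502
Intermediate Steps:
f(T, B) = 820 (f(T, B) = -5*(-164) = 820)
x = -211
X = -246518 (X = 820 - 1*247338 = 820 - 247338 = -246518)
r(o) = (-237 + o)*(19 + o) (r(o) = (o - 237)*(o + 19) = (-237 + o)*(19 + o))
X + r(x) = -246518 + (-4503 + (-211)**2 - 218*(-211)) = -246518 + (-4503 + 44521 + 45998) = -246518 + 86016 = -160502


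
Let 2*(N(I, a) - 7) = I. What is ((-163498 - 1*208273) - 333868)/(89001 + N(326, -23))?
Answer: -705639/89171 ≈ -7.9133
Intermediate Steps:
N(I, a) = 7 + I/2
((-163498 - 1*208273) - 333868)/(89001 + N(326, -23)) = ((-163498 - 1*208273) - 333868)/(89001 + (7 + (½)*326)) = ((-163498 - 208273) - 333868)/(89001 + (7 + 163)) = (-371771 - 333868)/(89001 + 170) = -705639/89171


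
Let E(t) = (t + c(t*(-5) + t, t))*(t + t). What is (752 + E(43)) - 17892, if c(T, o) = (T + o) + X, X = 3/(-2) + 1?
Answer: -24579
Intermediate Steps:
X = -½ (X = 3*(-½) + 1 = -3/2 + 1 = -½ ≈ -0.50000)
c(T, o) = -½ + T + o (c(T, o) = (T + o) - ½ = -½ + T + o)
E(t) = 2*t*(-½ - 2*t) (E(t) = (t + (-½ + (t*(-5) + t) + t))*(t + t) = (t + (-½ + (-5*t + t) + t))*(2*t) = (t + (-½ - 4*t + t))*(2*t) = (t + (-½ - 3*t))*(2*t) = (-½ - 2*t)*(2*t) = 2*t*(-½ - 2*t))
(752 + E(43)) - 17892 = (752 - 1*43*(1 + 4*43)) - 17892 = (752 - 1*43*(1 + 172)) - 17892 = (752 - 1*43*173) - 17892 = (752 - 7439) - 17892 = -6687 - 17892 = -24579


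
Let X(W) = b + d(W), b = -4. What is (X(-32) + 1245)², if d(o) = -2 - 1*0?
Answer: 1535121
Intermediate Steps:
d(o) = -2 (d(o) = -2 + 0 = -2)
X(W) = -6 (X(W) = -4 - 2 = -6)
(X(-32) + 1245)² = (-6 + 1245)² = 1239² = 1535121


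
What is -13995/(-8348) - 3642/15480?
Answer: 3879983/2692230 ≈ 1.4412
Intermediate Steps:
-13995/(-8348) - 3642/15480 = -13995*(-1/8348) - 3642*1/15480 = 13995/8348 - 607/2580 = 3879983/2692230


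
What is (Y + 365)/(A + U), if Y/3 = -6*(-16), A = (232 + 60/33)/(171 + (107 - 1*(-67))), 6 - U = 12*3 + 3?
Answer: -2478135/122663 ≈ -20.203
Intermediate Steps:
U = -33 (U = 6 - (12*3 + 3) = 6 - (36 + 3) = 6 - 1*39 = 6 - 39 = -33)
A = 2572/3795 (A = (232 + 60*(1/33))/(171 + (107 + 67)) = (232 + 20/11)/(171 + 174) = (2572/11)/345 = (2572/11)*(1/345) = 2572/3795 ≈ 0.67773)
Y = 288 (Y = 3*(-6*(-16)) = 3*96 = 288)
(Y + 365)/(A + U) = (288 + 365)/(2572/3795 - 33) = 653/(-122663/3795) = 653*(-3795/122663) = -2478135/122663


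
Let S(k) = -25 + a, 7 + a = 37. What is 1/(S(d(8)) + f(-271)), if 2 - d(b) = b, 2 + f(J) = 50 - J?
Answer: 1/324 ≈ 0.0030864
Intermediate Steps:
f(J) = 48 - J (f(J) = -2 + (50 - J) = 48 - J)
a = 30 (a = -7 + 37 = 30)
d(b) = 2 - b
S(k) = 5 (S(k) = -25 + 30 = 5)
1/(S(d(8)) + f(-271)) = 1/(5 + (48 - 1*(-271))) = 1/(5 + (48 + 271)) = 1/(5 + 319) = 1/324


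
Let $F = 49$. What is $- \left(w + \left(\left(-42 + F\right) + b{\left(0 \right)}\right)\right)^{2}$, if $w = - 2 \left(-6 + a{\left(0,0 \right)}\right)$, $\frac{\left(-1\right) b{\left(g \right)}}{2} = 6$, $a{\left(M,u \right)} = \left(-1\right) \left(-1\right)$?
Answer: $-25$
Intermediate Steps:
$a{\left(M,u \right)} = 1$
$b{\left(g \right)} = -12$ ($b{\left(g \right)} = \left(-2\right) 6 = -12$)
$w = 10$ ($w = - 2 \left(-6 + 1\right) = \left(-2\right) \left(-5\right) = 10$)
$- \left(w + \left(\left(-42 + F\right) + b{\left(0 \right)}\right)\right)^{2} = - \left(10 + \left(\left(-42 + 49\right) - 12\right)\right)^{2} = - \left(10 + \left(7 - 12\right)\right)^{2} = - \left(10 - 5\right)^{2} = - 5^{2} = \left(-1\right) 25 = -25$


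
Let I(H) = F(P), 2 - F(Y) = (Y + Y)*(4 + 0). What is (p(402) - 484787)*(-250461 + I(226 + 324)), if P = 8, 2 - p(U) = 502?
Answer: 121575555101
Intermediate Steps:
p(U) = -500 (p(U) = 2 - 1*502 = 2 - 502 = -500)
F(Y) = 2 - 8*Y (F(Y) = 2 - (Y + Y)*(4 + 0) = 2 - 2*Y*4 = 2 - 8*Y)
I(H) = -62 (I(H) = 2 - 8*8 = 2 - 64 = -62)
(p(402) - 484787)*(-250461 + I(226 + 324)) = (-500 - 484787)*(-250461 - 62) = -485287*(-250523) = 121575555101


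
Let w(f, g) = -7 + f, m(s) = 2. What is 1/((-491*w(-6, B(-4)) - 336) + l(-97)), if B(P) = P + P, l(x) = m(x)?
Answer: 1/6049 ≈ 0.00016532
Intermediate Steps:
l(x) = 2
B(P) = 2*P
1/((-491*w(-6, B(-4)) - 336) + l(-97)) = 1/((-491*(-7 - 6) - 336) + 2) = 1/((-491*(-13) - 336) + 2) = 1/((6383 - 336) + 2) = 1/(6047 + 2) = 1/6049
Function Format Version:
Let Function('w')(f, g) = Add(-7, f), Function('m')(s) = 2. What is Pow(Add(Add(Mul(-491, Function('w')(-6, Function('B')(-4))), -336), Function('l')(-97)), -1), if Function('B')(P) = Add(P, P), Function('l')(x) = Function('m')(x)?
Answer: Rational(1, 6049) ≈ 0.00016532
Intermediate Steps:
Function('l')(x) = 2
Function('B')(P) = Mul(2, P)
Pow(Add(Add(Mul(-491, Function('w')(-6, Function('B')(-4))), -336), Function('l')(-97)), -1) = Pow(Add(Add(Mul(-491, Add(-7, -6)), -336), 2), -1) = Pow(Add(Add(Mul(-491, -13), -336), 2), -1) = Pow(Add(Add(6383, -336), 2), -1) = Pow(Add(6047, 2), -1) = Pow(6049, -1) = Rational(1, 6049)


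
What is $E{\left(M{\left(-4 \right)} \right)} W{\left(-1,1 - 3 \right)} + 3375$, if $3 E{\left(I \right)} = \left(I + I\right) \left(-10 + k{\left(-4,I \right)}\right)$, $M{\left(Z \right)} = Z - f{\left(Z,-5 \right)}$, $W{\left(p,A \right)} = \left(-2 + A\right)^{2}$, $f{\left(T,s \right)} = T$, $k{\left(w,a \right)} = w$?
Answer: $3375$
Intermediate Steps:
$M{\left(Z \right)} = 0$ ($M{\left(Z \right)} = Z - Z = 0$)
$E{\left(I \right)} = - \frac{28 I}{3}$ ($E{\left(I \right)} = \frac{\left(I + I\right) \left(-10 - 4\right)}{3} = \frac{2 I \left(-14\right)}{3} = \frac{\left(-28\right) I}{3} = - \frac{28 I}{3}$)
$E{\left(M{\left(-4 \right)} \right)} W{\left(-1,1 - 3 \right)} + 3375 = \left(- \frac{28}{3}\right) 0 \left(-2 + \left(1 - 3\right)\right)^{2} + 3375 = 0 \left(-2 - 2\right)^{2} + 3375 = 0 \left(-4\right)^{2} + 3375 = 0 \cdot 16 + 3375 = 0 + 3375 = 3375$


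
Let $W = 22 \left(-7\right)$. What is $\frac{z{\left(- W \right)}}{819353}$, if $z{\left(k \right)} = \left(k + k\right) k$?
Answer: $\frac{47432}{819353} \approx 0.05789$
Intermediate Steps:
$W = -154$
$z{\left(k \right)} = 2 k^{2}$ ($z{\left(k \right)} = 2 k k = 2 k^{2}$)
$\frac{z{\left(- W \right)}}{819353} = \frac{2 \left(\left(-1\right) \left(-154\right)\right)^{2}}{819353} = 2 \cdot 154^{2} \cdot \frac{1}{819353} = 2 \cdot 23716 \cdot \frac{1}{819353} = 47432 \cdot \frac{1}{819353} = \frac{47432}{819353}$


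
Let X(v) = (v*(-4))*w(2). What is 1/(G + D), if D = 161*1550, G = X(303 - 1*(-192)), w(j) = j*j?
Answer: 1/241630 ≈ 4.1386e-6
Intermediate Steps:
w(j) = j²
X(v) = -16*v (X(v) = (v*(-4))*2² = -4*v*4 = -16*v)
G = -7920 (G = -16*(303 - 1*(-192)) = -16*(303 + 192) = -16*495 = -7920)
D = 249550
1/(G + D) = 1/(-7920 + 249550) = 1/241630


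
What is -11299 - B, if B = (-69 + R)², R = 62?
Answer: -11348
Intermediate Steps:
B = 49 (B = (-69 + 62)² = (-7)² = 49)
-11299 - B = -11299 - 1*49 = -11299 - 49 = -11348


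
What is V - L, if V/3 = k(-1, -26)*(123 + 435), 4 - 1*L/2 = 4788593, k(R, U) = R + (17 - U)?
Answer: 9647486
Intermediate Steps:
k(R, U) = 17 + R - U
L = -9577178 (L = 8 - 2*4788593 = 8 - 9577186 = -9577178)
V = 70308 (V = 3*((17 - 1 - 1*(-26))*(123 + 435)) = 3*((17 - 1 + 26)*558) = 3*(42*558) = 3*23436 = 70308)
V - L = 70308 - 1*(-9577178) = 70308 + 9577178 = 9647486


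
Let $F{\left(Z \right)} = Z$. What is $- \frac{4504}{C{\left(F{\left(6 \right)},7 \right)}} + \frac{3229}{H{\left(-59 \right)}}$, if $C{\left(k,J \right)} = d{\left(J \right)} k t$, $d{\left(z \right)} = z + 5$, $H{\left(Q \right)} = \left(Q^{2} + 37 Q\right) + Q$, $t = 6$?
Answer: $- \frac{174397}{22302} \approx -7.8198$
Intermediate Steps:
$H{\left(Q \right)} = Q^{2} + 38 Q$
$d{\left(z \right)} = 5 + z$
$C{\left(k,J \right)} = 6 k \left(5 + J\right)$ ($C{\left(k,J \right)} = \left(5 + J\right) k 6 = k \left(5 + J\right) 6 = 6 k \left(5 + J\right)$)
$- \frac{4504}{C{\left(F{\left(6 \right)},7 \right)}} + \frac{3229}{H{\left(-59 \right)}} = - \frac{4504}{6 \cdot 6 \left(5 + 7\right)} + \frac{3229}{\left(-59\right) \left(38 - 59\right)} = - \frac{4504}{6 \cdot 6 \cdot 12} + \frac{3229}{\left(-59\right) \left(-21\right)} = - \frac{4504}{432} + \frac{3229}{1239} = \left(-4504\right) \frac{1}{432} + 3229 \cdot \frac{1}{1239} = - \frac{563}{54} + \frac{3229}{1239} = - \frac{174397}{22302}$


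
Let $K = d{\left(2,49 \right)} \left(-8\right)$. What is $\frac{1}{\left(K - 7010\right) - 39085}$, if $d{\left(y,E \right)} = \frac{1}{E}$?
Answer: $- \frac{49}{2258663} \approx -2.1694 \cdot 10^{-5}$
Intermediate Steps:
$K = - \frac{8}{49}$ ($K = \frac{1}{49} \left(-8\right) = - \frac{8}{49} \approx -0.16327$)
$\frac{1}{\left(K - 7010\right) - 39085} = \frac{1}{\left(- \frac{8}{49} - 7010\right) - 39085} = \frac{1}{- \frac{343498}{49} - 39085} = \frac{1}{- \frac{2258663}{49}} = - \frac{49}{2258663}$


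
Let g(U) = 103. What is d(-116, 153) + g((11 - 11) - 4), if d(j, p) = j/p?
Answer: 15643/153 ≈ 102.24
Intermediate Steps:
d(-116, 153) + g((11 - 11) - 4) = -116/153 + 103 = 15643/153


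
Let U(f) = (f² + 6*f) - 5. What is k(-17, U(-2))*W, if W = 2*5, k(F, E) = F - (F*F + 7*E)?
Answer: -2150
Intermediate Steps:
U(f) = -5 + f² + 6*f
k(F, E) = F - F² - 7*E (k(F, E) = F - (F² + 7*E) = F + (-F² - 7*E) = F - F² - 7*E)
W = 10
k(-17, U(-2))*W = (-17 - 1*(-17)² - 7*(-5 + (-2)² + 6*(-2)))*10 = (-17 - 1*289 - 7*(-5 + 4 - 12))*10 = (-17 - 289 - 7*(-13))*10 = (-17 - 289 + 91)*10 = -215*10 = -2150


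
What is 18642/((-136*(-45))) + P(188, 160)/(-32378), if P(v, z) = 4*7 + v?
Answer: 50189063/16512780 ≈ 3.0394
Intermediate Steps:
P(v, z) = 28 + v
18642/((-136*(-45))) + P(188, 160)/(-32378) = 18642/((-136*(-45))) + (28 + 188)/(-32378) = 18642/6120 + 216*(-1/32378) = 18642*(1/6120) - 108/16189 = 3107/1020 - 108/16189 = 50189063/16512780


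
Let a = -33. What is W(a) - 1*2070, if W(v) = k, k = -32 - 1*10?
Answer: -2112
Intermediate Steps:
k = -42 (k = -32 - 10 = -42)
W(v) = -42
W(a) - 1*2070 = -42 - 1*2070 = -42 - 2070 = -2112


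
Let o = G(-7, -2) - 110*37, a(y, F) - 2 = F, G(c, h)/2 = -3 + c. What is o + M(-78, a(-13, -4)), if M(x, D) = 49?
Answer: -4041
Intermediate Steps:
G(c, h) = -6 + 2*c (G(c, h) = 2*(-3 + c) = -6 + 2*c)
a(y, F) = 2 + F
o = -4090 (o = (-6 + 2*(-7)) - 110*37 = (-6 - 14) - 4070 = -20 - 4070 = -4090)
o + M(-78, a(-13, -4)) = -4090 + 49 = -4041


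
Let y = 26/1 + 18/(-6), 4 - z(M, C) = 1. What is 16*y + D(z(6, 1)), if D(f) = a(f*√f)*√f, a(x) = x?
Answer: 377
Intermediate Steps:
z(M, C) = 3 (z(M, C) = 4 - 1*1 = 4 - 1 = 3)
y = 23 (y = 26*1 + 18*(-⅙) = 26 - 3 = 23)
D(f) = f² (D(f) = (f*√f)*√f = f^(3/2)*√f = f²)
16*y + D(z(6, 1)) = 16*23 + 3² = 368 + 9 = 377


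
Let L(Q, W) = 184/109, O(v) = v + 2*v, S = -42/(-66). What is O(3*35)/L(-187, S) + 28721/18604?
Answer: 161013251/855784 ≈ 188.15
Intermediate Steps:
S = 7/11 (S = -42*(-1/66) = 7/11 ≈ 0.63636)
O(v) = 3*v
L(Q, W) = 184/109 (L(Q, W) = 184*(1/109) = 184/109)
O(3*35)/L(-187, S) + 28721/18604 = (3*(3*35))/(184/109) + 28721/18604 = (3*105)*(109/184) + 28721*(1/18604) = 315*(109/184) + 28721/18604 = 34335/184 + 28721/18604 = 161013251/855784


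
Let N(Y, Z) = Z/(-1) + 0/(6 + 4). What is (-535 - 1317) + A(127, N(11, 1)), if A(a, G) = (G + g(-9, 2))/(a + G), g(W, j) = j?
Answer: -233351/126 ≈ -1852.0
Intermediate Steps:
N(Y, Z) = -Z (N(Y, Z) = Z*(-1) + 0/10 = -Z + 0*(⅒) = -Z + 0 = -Z)
A(a, G) = (2 + G)/(G + a) (A(a, G) = (G + 2)/(a + G) = (2 + G)/(G + a))
(-535 - 1317) + A(127, N(11, 1)) = (-535 - 1317) + (2 - 1*1)/(-1*1 + 127) = -1852 + (2 - 1)/(-1 + 127) = -1852 + 1/126 = -233351/126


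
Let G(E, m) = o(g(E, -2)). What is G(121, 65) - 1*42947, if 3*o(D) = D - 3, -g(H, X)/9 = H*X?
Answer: -42222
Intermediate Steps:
g(H, X) = -9*H*X
o(D) = -1 + D/3 (o(D) = (D - 3)/3 = (-3 + D)/3 = -1 + D/3)
G(E, m) = -1 + 6*E (G(E, m) = -1 + (-9*E*(-2))/3 = -1 + (18*E)/3 = -1 + 6*E)
G(121, 65) - 1*42947 = (-1 + 6*121) - 1*42947 = (-1 + 726) - 42947 = 725 - 42947 = -42222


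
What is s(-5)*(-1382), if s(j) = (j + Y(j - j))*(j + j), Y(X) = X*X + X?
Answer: -69100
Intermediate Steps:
Y(X) = X + X² (Y(X) = X² + X = X + X²)
s(j) = 2*j² (s(j) = (j + (j - j)*(1 + (j - j)))*(j + j) = (j + 0*(1 + 0))*(2*j) = (j + 0*1)*(2*j) = (j + 0)*(2*j) = j*(2*j) = 2*j²)
s(-5)*(-1382) = (2*(-5)²)*(-1382) = (2*25)*(-1382) = 50*(-1382) = -69100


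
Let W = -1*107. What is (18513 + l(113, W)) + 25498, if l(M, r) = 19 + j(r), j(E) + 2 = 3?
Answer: 44031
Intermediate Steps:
W = -107
j(E) = 1 (j(E) = -2 + 3 = 1)
l(M, r) = 20 (l(M, r) = 19 + 1 = 20)
(18513 + l(113, W)) + 25498 = (18513 + 20) + 25498 = 18533 + 25498 = 44031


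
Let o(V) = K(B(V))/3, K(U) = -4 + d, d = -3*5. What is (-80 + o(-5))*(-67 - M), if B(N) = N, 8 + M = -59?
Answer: 0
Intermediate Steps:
M = -67 (M = -8 - 59 = -67)
d = -15
K(U) = -19 (K(U) = -4 - 15 = -19)
o(V) = -19/3
(-80 + o(-5))*(-67 - M) = (-80 - 19/3)*(-67 - 1*(-67)) = -259*(-67 + 67)/3 = -259/3*0 = 0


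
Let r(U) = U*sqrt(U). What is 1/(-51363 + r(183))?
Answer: -5707/292447698 - 61*sqrt(183)/877343094 ≈ -2.0455e-5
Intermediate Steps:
r(U) = U**(3/2)
1/(-51363 + r(183)) = 1/(-51363 + 183**(3/2)) = 1/(-51363 + 183*sqrt(183))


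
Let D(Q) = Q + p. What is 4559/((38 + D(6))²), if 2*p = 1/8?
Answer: 24832/10575 ≈ 2.3482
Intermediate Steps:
p = 1/16 (p = (½)/8 = (½)*(⅛) = 1/16 ≈ 0.062500)
D(Q) = 1/16 + Q (D(Q) = Q + 1/16 = 1/16 + Q)
4559/((38 + D(6))²) = 4559/((38 + (1/16 + 6))²) = 4559/((38 + 97/16)²) = 4559/((705/16)²) = 4559/(497025/256) = 4559*(256/497025) = 24832/10575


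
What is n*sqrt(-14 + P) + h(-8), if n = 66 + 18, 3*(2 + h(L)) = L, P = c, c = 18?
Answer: 490/3 ≈ 163.33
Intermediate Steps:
P = 18
h(L) = -2 + L/3
n = 84
n*sqrt(-14 + P) + h(-8) = 84*sqrt(-14 + 18) + (-2 + (1/3)*(-8)) = 84*sqrt(4) + (-2 - 8/3) = 84*2 - 14/3 = 168 - 14/3 = 490/3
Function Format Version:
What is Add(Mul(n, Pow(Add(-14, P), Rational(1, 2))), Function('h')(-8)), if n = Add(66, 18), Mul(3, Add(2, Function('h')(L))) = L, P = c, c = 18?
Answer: Rational(490, 3) ≈ 163.33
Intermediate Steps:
P = 18
Function('h')(L) = Add(-2, Mul(Rational(1, 3), L))
n = 84
Add(Mul(n, Pow(Add(-14, P), Rational(1, 2))), Function('h')(-8)) = Add(Mul(84, Pow(Add(-14, 18), Rational(1, 2))), Add(-2, Mul(Rational(1, 3), -8))) = Add(Mul(84, Pow(4, Rational(1, 2))), Add(-2, Rational(-8, 3))) = Add(Mul(84, 2), Rational(-14, 3)) = Add(168, Rational(-14, 3)) = Rational(490, 3)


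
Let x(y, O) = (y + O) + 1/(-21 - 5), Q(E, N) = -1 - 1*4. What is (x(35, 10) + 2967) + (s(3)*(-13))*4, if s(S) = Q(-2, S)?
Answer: 85071/26 ≈ 3272.0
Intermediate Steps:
Q(E, N) = -5 (Q(E, N) = -1 - 4 = -5)
s(S) = -5
x(y, O) = -1/26 + O + y (x(y, O) = (O + y) + 1/(-26) = (O + y) - 1/26 = -1/26 + O + y)
(x(35, 10) + 2967) + (s(3)*(-13))*4 = ((-1/26 + 10 + 35) + 2967) - 5*(-13)*4 = (1169/26 + 2967) + 65*4 = 78311/26 + 260 = 85071/26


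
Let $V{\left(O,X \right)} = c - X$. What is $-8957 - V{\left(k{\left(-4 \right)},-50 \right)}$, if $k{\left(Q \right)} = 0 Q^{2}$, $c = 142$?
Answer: $-9149$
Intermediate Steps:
$k{\left(Q \right)} = 0$
$V{\left(O,X \right)} = 142 - X$
$-8957 - V{\left(k{\left(-4 \right)},-50 \right)} = -8957 - \left(142 - -50\right) = -8957 - \left(142 + 50\right) = -8957 - 192 = -9149$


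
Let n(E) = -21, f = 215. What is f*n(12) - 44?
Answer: -4559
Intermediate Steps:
f*n(12) - 44 = 215*(-21) - 44 = -4515 - 44 = -4559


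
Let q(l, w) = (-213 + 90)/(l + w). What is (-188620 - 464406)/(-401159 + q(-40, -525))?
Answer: 184479845/113327356 ≈ 1.6278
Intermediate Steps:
q(l, w) = -123/(l + w)
(-188620 - 464406)/(-401159 + q(-40, -525)) = (-188620 - 464406)/(-401159 - 123/(-40 - 525)) = -653026/(-401159 - 123/(-565)) = -653026/(-401159 - 123*(-1/565)) = -653026/(-401159 + 123/565) = -653026/(-226654712/565) = -653026*(-565/226654712) = 184479845/113327356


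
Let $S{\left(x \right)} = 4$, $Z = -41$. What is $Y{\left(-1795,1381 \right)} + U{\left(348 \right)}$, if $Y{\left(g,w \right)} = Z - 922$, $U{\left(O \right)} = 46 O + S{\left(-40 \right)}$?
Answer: $15049$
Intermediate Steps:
$U{\left(O \right)} = 4 + 46 O$ ($U{\left(O \right)} = 46 O + 4 = 4 + 46 O$)
$Y{\left(g,w \right)} = -963$ ($Y{\left(g,w \right)} = -41 - 922 = -963$)
$Y{\left(-1795,1381 \right)} + U{\left(348 \right)} = -963 + \left(4 + 46 \cdot 348\right) = -963 + \left(4 + 16008\right) = -963 + 16012 = 15049$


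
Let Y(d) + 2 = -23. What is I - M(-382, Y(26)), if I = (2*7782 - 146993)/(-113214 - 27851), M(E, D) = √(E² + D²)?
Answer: 131429/141065 - √146549 ≈ -381.89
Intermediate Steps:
Y(d) = -25 (Y(d) = -2 - 23 = -25)
M(E, D) = √(D² + E²)
I = 131429/141065 (I = (15564 - 146993)/(-141065) = -131429*(-1/141065) = 131429/141065 ≈ 0.93169)
I - M(-382, Y(26)) = 131429/141065 - √((-25)² + (-382)²) = 131429/141065 - √(625 + 145924) = 131429/141065 - √146549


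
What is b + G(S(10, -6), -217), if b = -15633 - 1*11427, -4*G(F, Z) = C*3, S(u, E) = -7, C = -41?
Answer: -108117/4 ≈ -27029.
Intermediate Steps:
G(F, Z) = 123/4 (G(F, Z) = -(-41)*3/4 = -¼*(-123) = 123/4)
b = -27060 (b = -15633 - 11427 = -27060)
b + G(S(10, -6), -217) = -27060 + 123/4 = -108117/4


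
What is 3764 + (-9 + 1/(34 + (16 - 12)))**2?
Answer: 5551497/1444 ≈ 3844.5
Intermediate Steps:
3764 + (-9 + 1/(34 + (16 - 12)))**2 = 3764 + (-9 + 1/(34 + 4))**2 = 3764 + (-9 + 1/38)**2 = 3764 + (-341/38)**2 = 3764 + 116281/1444 = 5551497/1444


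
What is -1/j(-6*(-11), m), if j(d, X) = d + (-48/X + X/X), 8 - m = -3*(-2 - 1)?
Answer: -1/115 ≈ -0.0086956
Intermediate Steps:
m = -1 (m = 8 - (-3)*(-2 - 1) = 8 - (-3)*(-3) = 8 - 1*9 = 8 - 9 = -1)
j(d, X) = 1 + d - 48/X (j(d, X) = d + (-48/X + 1) = d + (1 - 48/X) = 1 + d - 48/X)
-1/j(-6*(-11), m) = -1/(1 - 6*(-11) - 48/(-1)) = -1/(1 + 66 - 48*(-1)) = -1/(1 + 66 + 48) = -1/115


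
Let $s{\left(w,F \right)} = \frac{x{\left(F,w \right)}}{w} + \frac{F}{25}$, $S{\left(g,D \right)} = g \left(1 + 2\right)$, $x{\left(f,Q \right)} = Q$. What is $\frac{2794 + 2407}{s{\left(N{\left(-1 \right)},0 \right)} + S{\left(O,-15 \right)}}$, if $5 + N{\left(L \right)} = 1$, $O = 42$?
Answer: $\frac{5201}{127} \approx 40.953$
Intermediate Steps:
$N{\left(L \right)} = -4$ ($N{\left(L \right)} = -5 + 1 = -4$)
$S{\left(g,D \right)} = 3 g$ ($S{\left(g,D \right)} = g 3 = 3 g$)
$s{\left(w,F \right)} = 1 + \frac{F}{25}$ ($s{\left(w,F \right)} = \frac{w}{w} + \frac{F}{25} = 1 + F \frac{1}{25} = 1 + \frac{F}{25}$)
$\frac{2794 + 2407}{s{\left(N{\left(-1 \right)},0 \right)} + S{\left(O,-15 \right)}} = \frac{2794 + 2407}{\left(1 + \frac{1}{25} \cdot 0\right) + 3 \cdot 42} = \frac{5201}{\left(1 + 0\right) + 126} = \frac{5201}{1 + 126} = \frac{5201}{127}$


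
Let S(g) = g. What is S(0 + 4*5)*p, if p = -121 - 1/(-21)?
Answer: -50800/21 ≈ -2419.0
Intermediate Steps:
p = -2540/21 (p = -121 - 1*(-1/21) = -121 + 1/21 = -2540/21 ≈ -120.95)
S(0 + 4*5)*p = (0 + 4*5)*(-2540/21) = (0 + 20)*(-2540/21) = 20*(-2540/21) = -50800/21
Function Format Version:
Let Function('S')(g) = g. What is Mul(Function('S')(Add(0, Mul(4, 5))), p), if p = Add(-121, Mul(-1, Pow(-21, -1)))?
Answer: Rational(-50800, 21) ≈ -2419.0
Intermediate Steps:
p = Rational(-2540, 21) (p = Add(-121, Mul(-1, Rational(-1, 21))) = Add(-121, Rational(1, 21)) = Rational(-2540, 21) ≈ -120.95)
Mul(Function('S')(Add(0, Mul(4, 5))), p) = Mul(Add(0, Mul(4, 5)), Rational(-2540, 21)) = Mul(Add(0, 20), Rational(-2540, 21)) = Mul(20, Rational(-2540, 21)) = Rational(-50800, 21)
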